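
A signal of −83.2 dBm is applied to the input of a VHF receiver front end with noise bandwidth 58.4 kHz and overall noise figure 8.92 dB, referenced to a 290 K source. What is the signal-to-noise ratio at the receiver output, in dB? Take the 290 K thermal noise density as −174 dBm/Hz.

Noise floor: N = −174 + 10 log₁₀(B) + NF
10 log₁₀(5.84×10⁴) = 47.66 dB
N = −174 + 47.66 + 8.92 = −117.42 dBm
SNR = P_sig − N = −83.2 − (−117.42) = 34.22 dB → 34.2 dB

34.2 dB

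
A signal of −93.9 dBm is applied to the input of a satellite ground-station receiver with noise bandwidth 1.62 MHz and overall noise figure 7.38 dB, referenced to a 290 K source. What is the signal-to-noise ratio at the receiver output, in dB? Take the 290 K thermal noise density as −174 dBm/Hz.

Noise floor: N = −174 + 10 log₁₀(B) + NF
10 log₁₀(1.62×10⁶) = 62.1 dB
N = −174 + 62.1 + 7.38 = −104.52 dBm
SNR = P_sig − N = −93.9 − (−104.52) = 10.62 dB → 10.6 dB

10.6 dB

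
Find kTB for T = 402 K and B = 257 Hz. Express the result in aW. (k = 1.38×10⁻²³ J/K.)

1.43 aW

P_n = kTB = 1.38×10⁻²³ × 402 × 2.57×10² = 1.43×10⁻¹⁸ W = 1.43 aW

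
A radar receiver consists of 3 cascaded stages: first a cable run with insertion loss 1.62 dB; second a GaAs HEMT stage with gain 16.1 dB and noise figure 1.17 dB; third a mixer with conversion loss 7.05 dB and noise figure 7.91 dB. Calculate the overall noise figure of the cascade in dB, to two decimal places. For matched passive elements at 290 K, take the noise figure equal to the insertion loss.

Convert to linear (a loss of L dB is a gain of −L dB): F_i = 10^(NF_i/10), G_i = 10^(G_i,dB/10)
  Stage 1: F_1 = 10^(1.62/10) = 1.452, G_1 = 10^(−1.62/10) = 0.6887
  Stage 2: F_2 = 10^(1.17/10) = 1.309, G_2 = 10^(16.1/10) = 40.74
  Stage 3: F_3 = 10^(7.91/10) = 6.180, G_3 = 10^(−7.05/10) = 0.1972
Friis cascade:
  F = 1.452 + (1.309 − 1)/0.6887 + (6.180 − 1)/28.05 = 2.086
NF = 10 log₁₀(2.086) = 3.19 dB

3.19 dB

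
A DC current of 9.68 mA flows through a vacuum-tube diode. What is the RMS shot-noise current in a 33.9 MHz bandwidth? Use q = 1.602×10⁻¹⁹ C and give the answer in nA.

324 nA

I_n = √(2qI·B)
2qI·B = 2 × 1.602×10⁻¹⁹ × 9.68×10⁻³ × 3.39×10⁷ = 1.05×10⁻¹³ A²
I_n = √(1.05×10⁻¹³) = 3.24×10⁻⁷ A = 324 nA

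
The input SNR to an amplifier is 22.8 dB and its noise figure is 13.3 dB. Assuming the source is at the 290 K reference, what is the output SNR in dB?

By definition F = SNR_in/SNR_out, so in dB: SNR_out = SNR_in − NF
SNR_out = 22.8 − 13.3 = 9.5 dB

9.5 dB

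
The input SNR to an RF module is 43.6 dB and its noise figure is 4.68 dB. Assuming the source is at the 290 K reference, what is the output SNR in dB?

38.92 dB

By definition F = SNR_in/SNR_out, so in dB: SNR_out = SNR_in − NF
SNR_out = 43.6 − 4.68 = 38.92 dB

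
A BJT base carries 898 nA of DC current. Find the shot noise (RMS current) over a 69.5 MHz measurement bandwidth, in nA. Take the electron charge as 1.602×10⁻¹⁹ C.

4.47 nA

I_n = √(2qI·B)
2qI·B = 2 × 1.602×10⁻¹⁹ × 8.98×10⁻⁷ × 6.95×10⁷ = 2.00×10⁻¹⁷ A²
I_n = √(2.00×10⁻¹⁷) = 4.47×10⁻⁹ A = 4.47 nA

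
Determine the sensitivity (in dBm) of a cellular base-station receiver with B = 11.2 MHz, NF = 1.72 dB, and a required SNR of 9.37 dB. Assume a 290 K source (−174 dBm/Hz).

Sensitivity = −174 + 10 log₁₀(B) + NF + SNR_min
= −174 + 70.49 + 1.72 + 9.37
= −92.42 dBm → −92.4 dBm

−92.4 dBm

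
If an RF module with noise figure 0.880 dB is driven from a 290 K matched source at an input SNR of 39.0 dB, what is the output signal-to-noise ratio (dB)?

By definition F = SNR_in/SNR_out, so in dB: SNR_out = SNR_in − NF
SNR_out = 39.0 − 0.880 = 38.120 dB

38.120 dB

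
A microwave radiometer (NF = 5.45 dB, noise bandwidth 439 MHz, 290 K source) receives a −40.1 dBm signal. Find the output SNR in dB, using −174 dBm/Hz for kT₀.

Noise floor: N = −174 + 10 log₁₀(B) + NF
10 log₁₀(4.39×10⁸) = 86.42 dB
N = −174 + 86.42 + 5.45 = −82.13 dBm
SNR = P_sig − N = −40.1 − (−82.13) = 42.03 dB → 42.0 dB

42.0 dB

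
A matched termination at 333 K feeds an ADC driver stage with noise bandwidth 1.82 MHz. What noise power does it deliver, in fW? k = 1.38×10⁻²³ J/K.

P_n = kTB = 1.38×10⁻²³ × 333 × 1.82×10⁶ = 8.36×10⁻¹⁵ W = 8.36 fW

8.36 fW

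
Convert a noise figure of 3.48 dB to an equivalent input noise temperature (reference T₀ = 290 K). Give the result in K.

356 K

F = 10^(3.48/10) = 2.22844
T_e = (F − 1)·T₀ = (2.22844 − 1) × 290 = 356 K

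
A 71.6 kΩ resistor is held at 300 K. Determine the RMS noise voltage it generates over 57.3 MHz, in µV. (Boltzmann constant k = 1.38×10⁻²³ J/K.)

261 µV

V_n = √(4kTRB)
4kTRB = 4 × 1.38×10⁻²³ × 300 × 7.16×10⁴ × 5.73×10⁷ = 6.79×10⁻⁸ V²
V_n = √(6.79×10⁻⁸) = 2.61×10⁻⁴ V = 261 µV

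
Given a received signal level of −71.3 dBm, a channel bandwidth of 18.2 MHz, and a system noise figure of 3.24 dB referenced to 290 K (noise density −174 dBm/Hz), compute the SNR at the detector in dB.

26.9 dB

Noise floor: N = −174 + 10 log₁₀(B) + NF
10 log₁₀(1.82×10⁷) = 72.6 dB
N = −174 + 72.6 + 3.24 = −98.16 dBm
SNR = P_sig − N = −71.3 − (−98.16) = 26.86 dB → 26.9 dB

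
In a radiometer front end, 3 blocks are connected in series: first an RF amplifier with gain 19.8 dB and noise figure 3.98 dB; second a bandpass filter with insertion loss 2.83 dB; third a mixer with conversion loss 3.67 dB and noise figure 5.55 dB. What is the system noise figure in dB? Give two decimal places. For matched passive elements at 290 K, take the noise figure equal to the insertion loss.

4.09 dB

Convert to linear (a loss of L dB is a gain of −L dB): F_i = 10^(NF_i/10), G_i = 10^(G_i,dB/10)
  Stage 1: F_1 = 10^(3.98/10) = 2.500, G_1 = 10^(19.8/10) = 95.50
  Stage 2: F_2 = 10^(2.83/10) = 1.919, G_2 = 10^(−2.83/10) = 0.5212
  Stage 3: F_3 = 10^(5.55/10) = 3.589, G_3 = 10^(−3.67/10) = 0.4295
Friis cascade:
  F = 2.500 + (1.919 − 1)/95.50 + (3.589 − 1)/49.77 = 2.562
NF = 10 log₁₀(2.562) = 4.09 dB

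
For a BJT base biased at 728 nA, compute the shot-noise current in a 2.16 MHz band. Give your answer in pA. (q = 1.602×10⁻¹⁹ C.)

I_n = √(2qI·B)
2qI·B = 2 × 1.602×10⁻¹⁹ × 7.28×10⁻⁷ × 2.16×10⁶ = 5.04×10⁻¹⁹ A²
I_n = √(5.04×10⁻¹⁹) = 7.10×10⁻¹⁰ A = 710 pA

710 pA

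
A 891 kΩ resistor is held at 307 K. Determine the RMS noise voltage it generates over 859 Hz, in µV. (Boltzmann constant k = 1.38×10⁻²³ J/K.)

3.60 µV

V_n = √(4kTRB)
4kTRB = 4 × 1.38×10⁻²³ × 307 × 8.91×10⁵ × 8.59×10² = 1.30×10⁻¹¹ V²
V_n = √(1.30×10⁻¹¹) = 3.60×10⁻⁶ V = 3.60 µV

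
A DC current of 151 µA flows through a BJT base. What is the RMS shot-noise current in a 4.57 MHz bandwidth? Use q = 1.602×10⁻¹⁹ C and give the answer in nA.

14.9 nA

I_n = √(2qI·B)
2qI·B = 2 × 1.602×10⁻¹⁹ × 1.51×10⁻⁴ × 4.57×10⁶ = 2.21×10⁻¹⁶ A²
I_n = √(2.21×10⁻¹⁶) = 1.49×10⁻⁸ A = 14.9 nA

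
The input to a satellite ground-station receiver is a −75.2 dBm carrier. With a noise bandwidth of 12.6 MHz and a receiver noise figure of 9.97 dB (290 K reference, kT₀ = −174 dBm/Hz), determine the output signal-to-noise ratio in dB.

17.8 dB

Noise floor: N = −174 + 10 log₁₀(B) + NF
10 log₁₀(1.26×10⁷) = 71 dB
N = −174 + 71 + 9.97 = −93.03 dBm
SNR = P_sig − N = −75.2 − (−93.03) = 17.83 dB → 17.8 dB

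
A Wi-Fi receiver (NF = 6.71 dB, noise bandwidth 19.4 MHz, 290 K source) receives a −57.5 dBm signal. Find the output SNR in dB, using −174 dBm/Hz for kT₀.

36.9 dB

Noise floor: N = −174 + 10 log₁₀(B) + NF
10 log₁₀(1.94×10⁷) = 72.88 dB
N = −174 + 72.88 + 6.71 = −94.41 dBm
SNR = P_sig − N = −57.5 − (−94.41) = 36.91 dB → 36.9 dB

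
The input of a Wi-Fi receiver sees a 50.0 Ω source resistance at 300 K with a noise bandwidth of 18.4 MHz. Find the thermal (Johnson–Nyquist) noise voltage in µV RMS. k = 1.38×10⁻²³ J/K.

V_n = √(4kTRB)
4kTRB = 4 × 1.38×10⁻²³ × 300 × 5.00×10¹ × 1.84×10⁷ = 1.52×10⁻¹¹ V²
V_n = √(1.52×10⁻¹¹) = 3.90×10⁻⁶ V = 3.90 µV

3.90 µV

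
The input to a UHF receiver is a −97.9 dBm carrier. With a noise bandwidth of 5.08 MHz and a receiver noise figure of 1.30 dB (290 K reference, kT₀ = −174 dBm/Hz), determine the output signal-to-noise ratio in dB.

7.7 dB

Noise floor: N = −174 + 10 log₁₀(B) + NF
10 log₁₀(5.08×10⁶) = 67.06 dB
N = −174 + 67.06 + 1.30 = −105.64 dBm
SNR = P_sig − N = −97.9 − (−105.64) = 7.74 dB → 7.7 dB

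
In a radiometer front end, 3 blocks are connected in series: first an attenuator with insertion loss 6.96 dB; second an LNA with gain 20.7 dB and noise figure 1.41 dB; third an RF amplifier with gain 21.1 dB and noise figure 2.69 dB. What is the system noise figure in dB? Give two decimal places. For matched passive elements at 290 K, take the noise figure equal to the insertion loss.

8.39 dB

Convert to linear (a loss of L dB is a gain of −L dB): F_i = 10^(NF_i/10), G_i = 10^(G_i,dB/10)
  Stage 1: F_1 = 10^(6.96/10) = 4.966, G_1 = 10^(−6.96/10) = 0.2014
  Stage 2: F_2 = 10^(1.41/10) = 1.384, G_2 = 10^(20.7/10) = 117.5
  Stage 3: F_3 = 10^(2.69/10) = 1.858, G_3 = 10^(21.1/10) = 128.8
Friis cascade:
  F = 4.966 + (1.384 − 1)/0.2014 + (1.858 − 1)/23.66 = 6.907
NF = 10 log₁₀(6.907) = 8.39 dB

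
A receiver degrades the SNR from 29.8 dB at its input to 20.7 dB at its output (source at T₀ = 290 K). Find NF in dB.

9.1 dB

NF (dB) = SNR_in(dB) − SNR_out(dB) when the source is at T₀
NF = 29.8 − 20.7 = 9.1 dB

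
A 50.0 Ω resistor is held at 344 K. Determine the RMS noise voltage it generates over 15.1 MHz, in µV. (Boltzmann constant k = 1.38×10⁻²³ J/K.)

V_n = √(4kTRB)
4kTRB = 4 × 1.38×10⁻²³ × 344 × 5.00×10¹ × 1.51×10⁷ = 1.43×10⁻¹¹ V²
V_n = √(1.43×10⁻¹¹) = 3.79×10⁻⁶ V = 3.79 µV

3.79 µV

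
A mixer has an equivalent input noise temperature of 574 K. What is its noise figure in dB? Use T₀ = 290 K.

4.74 dB

F = 1 + T_e/T₀ = 1 + 574/290 = 2.97931
NF = 10 log₁₀(2.97931) = 4.74 dB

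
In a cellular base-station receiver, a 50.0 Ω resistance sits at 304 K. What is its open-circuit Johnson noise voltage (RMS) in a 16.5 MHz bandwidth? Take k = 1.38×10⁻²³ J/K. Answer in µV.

3.72 µV

V_n = √(4kTRB)
4kTRB = 4 × 1.38×10⁻²³ × 304 × 5.00×10¹ × 1.65×10⁷ = 1.38×10⁻¹¹ V²
V_n = √(1.38×10⁻¹¹) = 3.72×10⁻⁶ V = 3.72 µV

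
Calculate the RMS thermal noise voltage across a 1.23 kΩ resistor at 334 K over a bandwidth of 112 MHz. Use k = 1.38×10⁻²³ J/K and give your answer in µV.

50.4 µV

V_n = √(4kTRB)
4kTRB = 4 × 1.38×10⁻²³ × 334 × 1.23×10³ × 1.12×10⁸ = 2.54×10⁻⁹ V²
V_n = √(2.54×10⁻⁹) = 5.04×10⁻⁵ V = 50.4 µV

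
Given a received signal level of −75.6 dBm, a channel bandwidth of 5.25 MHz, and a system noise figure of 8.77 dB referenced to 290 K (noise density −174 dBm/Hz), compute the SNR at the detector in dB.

Noise floor: N = −174 + 10 log₁₀(B) + NF
10 log₁₀(5.25×10⁶) = 67.2 dB
N = −174 + 67.2 + 8.77 = −98.03 dBm
SNR = P_sig − N = −75.6 − (−98.03) = 22.43 dB → 22.4 dB

22.4 dB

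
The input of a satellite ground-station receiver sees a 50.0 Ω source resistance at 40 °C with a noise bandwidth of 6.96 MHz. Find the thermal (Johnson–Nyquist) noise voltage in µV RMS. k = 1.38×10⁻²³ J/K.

T = 40 °C + 273.15 = 313.15 K
V_n = √(4kTRB)
4kTRB = 4 × 1.38×10⁻²³ × 313.15 × 5.00×10¹ × 6.96×10⁶ = 6.02×10⁻¹² V²
V_n = √(6.02×10⁻¹²) = 2.45×10⁻⁶ V = 2.45 µV

2.45 µV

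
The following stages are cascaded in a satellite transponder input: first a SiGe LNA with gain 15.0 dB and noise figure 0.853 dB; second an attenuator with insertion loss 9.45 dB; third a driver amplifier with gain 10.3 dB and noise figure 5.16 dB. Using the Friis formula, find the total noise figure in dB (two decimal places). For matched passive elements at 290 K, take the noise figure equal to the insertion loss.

Convert to linear (a loss of L dB is a gain of −L dB): F_i = 10^(NF_i/10), G_i = 10^(G_i,dB/10)
  Stage 1: F_1 = 10^(0.853/10) = 1.217, G_1 = 10^(15.0/10) = 31.62
  Stage 2: F_2 = 10^(9.45/10) = 8.810, G_2 = 10^(−9.45/10) = 0.1135
  Stage 3: F_3 = 10^(5.16/10) = 3.281, G_3 = 10^(10.3/10) = 10.72
Friis cascade:
  F = 1.217 + (8.810 − 1)/31.62 + (3.281 − 1)/3.589 = 2.100
NF = 10 log₁₀(2.100) = 3.22 dB

3.22 dB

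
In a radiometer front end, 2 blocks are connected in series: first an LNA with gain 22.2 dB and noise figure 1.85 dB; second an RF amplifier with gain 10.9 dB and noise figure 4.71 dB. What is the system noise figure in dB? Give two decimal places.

Convert to linear (a loss of L dB is a gain of −L dB): F_i = 10^(NF_i/10), G_i = 10^(G_i,dB/10)
  Stage 1: F_1 = 10^(1.85/10) = 1.531, G_1 = 10^(22.2/10) = 166.0
  Stage 2: F_2 = 10^(4.71/10) = 2.958, G_2 = 10^(10.9/10) = 12.30
Friis cascade:
  F = 1.531 + (2.958 − 1)/166.0 = 1.543
NF = 10 log₁₀(1.543) = 1.88 dB

1.88 dB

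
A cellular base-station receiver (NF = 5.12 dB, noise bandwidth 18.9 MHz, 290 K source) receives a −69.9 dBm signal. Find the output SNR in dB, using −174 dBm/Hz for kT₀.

Noise floor: N = −174 + 10 log₁₀(B) + NF
10 log₁₀(1.89×10⁷) = 72.76 dB
N = −174 + 72.76 + 5.12 = −96.12 dBm
SNR = P_sig − N = −69.9 − (−96.12) = 26.22 dB → 26.2 dB

26.2 dB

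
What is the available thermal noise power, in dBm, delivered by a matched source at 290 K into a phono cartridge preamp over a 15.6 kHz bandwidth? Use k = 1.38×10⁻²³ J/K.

P_n = kTB = 1.38×10⁻²³ × 290 × 1.56×10⁴ = 6.24×10⁻¹⁷ W
In dBm: 10 log₁₀(6.24×10⁻¹⁷ / 10⁻³) = −132.0 dBm

−132.0 dBm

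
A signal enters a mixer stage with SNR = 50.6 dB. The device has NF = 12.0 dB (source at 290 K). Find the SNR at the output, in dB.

38.6 dB

By definition F = SNR_in/SNR_out, so in dB: SNR_out = SNR_in − NF
SNR_out = 50.6 − 12.0 = 38.6 dB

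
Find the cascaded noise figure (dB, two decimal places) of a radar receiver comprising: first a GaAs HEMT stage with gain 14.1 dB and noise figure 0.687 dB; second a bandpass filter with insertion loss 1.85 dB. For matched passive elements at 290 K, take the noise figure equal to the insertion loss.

Convert to linear (a loss of L dB is a gain of −L dB): F_i = 10^(NF_i/10), G_i = 10^(G_i,dB/10)
  Stage 1: F_1 = 10^(0.687/10) = 1.171, G_1 = 10^(14.1/10) = 25.70
  Stage 2: F_2 = 10^(1.85/10) = 1.531, G_2 = 10^(−1.85/10) = 0.6531
Friis cascade:
  F = 1.171 + (1.531 − 1)/25.70 = 1.192
NF = 10 log₁₀(1.192) = 0.76 dB

0.76 dB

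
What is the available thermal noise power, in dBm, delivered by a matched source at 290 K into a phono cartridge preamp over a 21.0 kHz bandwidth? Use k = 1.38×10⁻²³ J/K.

P_n = kTB = 1.38×10⁻²³ × 290 × 2.10×10⁴ = 8.40×10⁻¹⁷ W
In dBm: 10 log₁₀(8.40×10⁻¹⁷ / 10⁻³) = −130.8 dBm

−130.8 dBm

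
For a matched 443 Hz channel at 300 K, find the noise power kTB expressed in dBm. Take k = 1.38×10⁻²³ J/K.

P_n = kTB = 1.38×10⁻²³ × 300 × 4.43×10² = 1.83×10⁻¹⁸ W
In dBm: 10 log₁₀(1.83×10⁻¹⁸ / 10⁻³) = −147.4 dBm

−147.4 dBm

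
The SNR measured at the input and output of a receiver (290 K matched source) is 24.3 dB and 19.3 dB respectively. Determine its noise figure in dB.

5.0 dB

NF (dB) = SNR_in(dB) − SNR_out(dB) when the source is at T₀
NF = 24.3 − 19.3 = 5.0 dB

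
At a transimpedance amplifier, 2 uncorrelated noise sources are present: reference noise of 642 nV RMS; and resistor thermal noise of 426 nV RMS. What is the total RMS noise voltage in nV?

770 nV

Uncorrelated sources add in power (mean-square): V_tot = √(ΣV_i²)
V_tot = √[(6.42×10⁻⁷)² + (4.26×10⁻⁷)²] = 7.70×10⁻⁷ V = 770 nV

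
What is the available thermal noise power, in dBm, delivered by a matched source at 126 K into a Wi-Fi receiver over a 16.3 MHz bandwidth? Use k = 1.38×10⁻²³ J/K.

P_n = kTB = 1.38×10⁻²³ × 126 × 1.63×10⁷ = 2.83×10⁻¹⁴ W
In dBm: 10 log₁₀(2.83×10⁻¹⁴ / 10⁻³) = −105.5 dBm

−105.5 dBm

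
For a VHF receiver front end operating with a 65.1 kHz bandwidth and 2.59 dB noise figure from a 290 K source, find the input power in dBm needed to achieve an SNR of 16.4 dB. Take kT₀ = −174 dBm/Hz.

−106.9 dBm

Sensitivity = −174 + 10 log₁₀(B) + NF + SNR_min
= −174 + 48.14 + 2.59 + 16.4
= −106.87 dBm → −106.9 dBm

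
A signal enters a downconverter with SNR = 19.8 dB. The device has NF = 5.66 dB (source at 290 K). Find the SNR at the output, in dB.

By definition F = SNR_in/SNR_out, so in dB: SNR_out = SNR_in − NF
SNR_out = 19.8 − 5.66 = 14.14 dB

14.14 dB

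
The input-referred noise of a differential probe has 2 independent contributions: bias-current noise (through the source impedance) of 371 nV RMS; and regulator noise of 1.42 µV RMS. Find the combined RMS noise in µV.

Uncorrelated sources add in power (mean-square): V_tot = √(ΣV_i²)
V_tot = √[(3.71×10⁻⁷)² + (1.42×10⁻⁶)²] = 1.47×10⁻⁶ V = 1.47 µV

1.47 µV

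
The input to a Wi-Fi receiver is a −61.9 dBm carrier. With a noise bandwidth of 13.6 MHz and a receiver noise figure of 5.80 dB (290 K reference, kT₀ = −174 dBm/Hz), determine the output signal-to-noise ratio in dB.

35.0 dB

Noise floor: N = −174 + 10 log₁₀(B) + NF
10 log₁₀(1.36×10⁷) = 71.34 dB
N = −174 + 71.34 + 5.80 = −96.86 dBm
SNR = P_sig − N = −61.9 − (−96.86) = 34.96 dB → 35.0 dB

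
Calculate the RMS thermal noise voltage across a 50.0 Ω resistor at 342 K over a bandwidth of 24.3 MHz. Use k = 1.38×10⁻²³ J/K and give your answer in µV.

V_n = √(4kTRB)
4kTRB = 4 × 1.38×10⁻²³ × 342 × 5.00×10¹ × 2.43×10⁷ = 2.29×10⁻¹¹ V²
V_n = √(2.29×10⁻¹¹) = 4.79×10⁻⁶ V = 4.79 µV

4.79 µV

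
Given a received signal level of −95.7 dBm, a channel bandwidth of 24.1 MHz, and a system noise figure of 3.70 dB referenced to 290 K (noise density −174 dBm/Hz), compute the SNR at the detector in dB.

0.8 dB

Noise floor: N = −174 + 10 log₁₀(B) + NF
10 log₁₀(2.41×10⁷) = 73.82 dB
N = −174 + 73.82 + 3.70 = −96.48 dBm
SNR = P_sig − N = −95.7 − (−96.48) = 0.78 dB → 0.8 dB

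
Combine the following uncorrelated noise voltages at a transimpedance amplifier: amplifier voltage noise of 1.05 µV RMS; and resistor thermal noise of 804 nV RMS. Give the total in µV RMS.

Uncorrelated sources add in power (mean-square): V_tot = √(ΣV_i²)
V_tot = √[(1.05×10⁻⁶)² + (8.04×10⁻⁷)²] = 1.32×10⁻⁶ V = 1.32 µV

1.32 µV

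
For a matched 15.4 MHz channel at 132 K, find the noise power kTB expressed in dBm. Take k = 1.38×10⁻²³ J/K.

−105.5 dBm

P_n = kTB = 1.38×10⁻²³ × 132 × 1.54×10⁷ = 2.81×10⁻¹⁴ W
In dBm: 10 log₁₀(2.81×10⁻¹⁴ / 10⁻³) = −105.5 dBm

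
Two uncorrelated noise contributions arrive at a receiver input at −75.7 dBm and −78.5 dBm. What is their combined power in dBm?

Convert to linear, add, convert back:
P₁ = 2.69×10⁻¹¹ W, P₂ = 1.41×10⁻¹¹ W
P_tot = 4.10×10⁻¹¹ W → 10 log₁₀(P_tot / 10⁻³) = −73.9 dBm

−73.9 dBm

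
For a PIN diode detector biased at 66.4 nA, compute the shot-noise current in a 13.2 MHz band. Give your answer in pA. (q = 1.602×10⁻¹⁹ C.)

I_n = √(2qI·B)
2qI·B = 2 × 1.602×10⁻¹⁹ × 6.64×10⁻⁸ × 1.32×10⁷ = 2.81×10⁻¹⁹ A²
I_n = √(2.81×10⁻¹⁹) = 5.30×10⁻¹⁰ A = 530 pA

530 pA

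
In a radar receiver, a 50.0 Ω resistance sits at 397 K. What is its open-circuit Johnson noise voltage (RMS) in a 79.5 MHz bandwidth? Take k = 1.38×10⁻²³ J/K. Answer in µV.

V_n = √(4kTRB)
4kTRB = 4 × 1.38×10⁻²³ × 397 × 5.00×10¹ × 7.95×10⁷ = 8.71×10⁻¹¹ V²
V_n = √(8.71×10⁻¹¹) = 9.33×10⁻⁶ V = 9.33 µV

9.33 µV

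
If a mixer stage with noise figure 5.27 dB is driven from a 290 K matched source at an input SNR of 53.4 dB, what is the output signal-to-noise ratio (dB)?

By definition F = SNR_in/SNR_out, so in dB: SNR_out = SNR_in − NF
SNR_out = 53.4 − 5.27 = 48.13 dB

48.13 dB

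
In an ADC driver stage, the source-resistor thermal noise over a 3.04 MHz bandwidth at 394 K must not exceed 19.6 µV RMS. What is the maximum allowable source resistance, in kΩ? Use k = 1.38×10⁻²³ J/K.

5.81 kΩ

Johnson–Nyquist: V_n = √(4kTRB) ⇒ R = V_n² / (4kTB)
4kTB = 4 × 1.38×10⁻²³ × 394 × 3.04×10⁶ = 6.61×10⁻¹⁴
R = (1.96×10⁻⁵)² / 6.61×10⁻¹⁴ = 5.81×10³ Ω = 5.81 kΩ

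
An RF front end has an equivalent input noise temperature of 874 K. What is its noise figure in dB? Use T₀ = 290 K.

6.04 dB

F = 1 + T_e/T₀ = 1 + 874/290 = 4.01379
NF = 10 log₁₀(4.01379) = 6.04 dB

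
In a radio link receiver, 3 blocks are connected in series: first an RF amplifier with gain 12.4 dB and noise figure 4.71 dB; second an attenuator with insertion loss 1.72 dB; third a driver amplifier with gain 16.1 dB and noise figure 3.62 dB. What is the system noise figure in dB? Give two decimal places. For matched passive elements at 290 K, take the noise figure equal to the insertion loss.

Convert to linear (a loss of L dB is a gain of −L dB): F_i = 10^(NF_i/10), G_i = 10^(G_i,dB/10)
  Stage 1: F_1 = 10^(4.71/10) = 2.958, G_1 = 10^(12.4/10) = 17.38
  Stage 2: F_2 = 10^(1.72/10) = 1.486, G_2 = 10^(−1.72/10) = 0.6730
  Stage 3: F_3 = 10^(3.62/10) = 2.301, G_3 = 10^(16.1/10) = 40.74
Friis cascade:
  F = 2.958 + (1.486 − 1)/17.38 + (2.301 − 1)/11.69 = 3.097
NF = 10 log₁₀(3.097) = 4.91 dB

4.91 dB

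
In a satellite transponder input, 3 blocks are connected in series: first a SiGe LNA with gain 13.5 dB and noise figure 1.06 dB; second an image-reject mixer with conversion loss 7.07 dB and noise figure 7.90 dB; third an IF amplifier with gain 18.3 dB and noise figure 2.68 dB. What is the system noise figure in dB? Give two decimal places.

2.31 dB

Convert to linear (a loss of L dB is a gain of −L dB): F_i = 10^(NF_i/10), G_i = 10^(G_i,dB/10)
  Stage 1: F_1 = 10^(1.06/10) = 1.276, G_1 = 10^(13.5/10) = 22.39
  Stage 2: F_2 = 10^(7.90/10) = 6.166, G_2 = 10^(−7.07/10) = 0.1963
  Stage 3: F_3 = 10^(2.68/10) = 1.854, G_3 = 10^(18.3/10) = 67.61
Friis cascade:
  F = 1.276 + (6.166 − 1)/22.39 + (1.854 − 1)/4.395 = 1.701
NF = 10 log₁₀(1.701) = 2.31 dB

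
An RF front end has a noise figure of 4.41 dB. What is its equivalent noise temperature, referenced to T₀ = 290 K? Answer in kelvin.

511 K

F = 10^(4.41/10) = 2.76058
T_e = (F − 1)·T₀ = (2.76058 − 1) × 290 = 511 K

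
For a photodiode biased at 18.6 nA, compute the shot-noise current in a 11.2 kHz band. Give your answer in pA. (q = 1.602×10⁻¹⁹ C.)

8.17 pA

I_n = √(2qI·B)
2qI·B = 2 × 1.602×10⁻¹⁹ × 1.86×10⁻⁸ × 1.12×10⁴ = 6.67×10⁻²³ A²
I_n = √(6.67×10⁻²³) = 8.17×10⁻¹² A = 8.17 pA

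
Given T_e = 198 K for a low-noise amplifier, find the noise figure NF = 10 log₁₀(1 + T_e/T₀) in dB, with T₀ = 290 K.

2.26 dB

F = 1 + T_e/T₀ = 1 + 198/290 = 1.68276
NF = 10 log₁₀(1.68276) = 2.26 dB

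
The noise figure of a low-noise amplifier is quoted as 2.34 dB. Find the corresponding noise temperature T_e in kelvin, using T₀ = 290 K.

F = 10^(2.34/10) = 1.71396
T_e = (F − 1)·T₀ = (1.71396 − 1) × 290 = 207 K

207 K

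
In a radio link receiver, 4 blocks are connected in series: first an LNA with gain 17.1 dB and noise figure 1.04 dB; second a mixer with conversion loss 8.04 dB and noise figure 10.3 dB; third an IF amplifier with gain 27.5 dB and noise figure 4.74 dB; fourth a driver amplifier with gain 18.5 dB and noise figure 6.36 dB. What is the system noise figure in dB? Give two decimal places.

2.32 dB

Convert to linear (a loss of L dB is a gain of −L dB): F_i = 10^(NF_i/10), G_i = 10^(G_i,dB/10)
  Stage 1: F_1 = 10^(1.04/10) = 1.271, G_1 = 10^(17.1/10) = 51.29
  Stage 2: F_2 = 10^(10.3/10) = 10.72, G_2 = 10^(−8.04/10) = 0.1570
  Stage 3: F_3 = 10^(4.74/10) = 2.979, G_3 = 10^(27.5/10) = 562.3
  Stage 4: F_4 = 10^(6.36/10) = 4.325, G_4 = 10^(18.5/10) = 70.79
Friis cascade:
  F = 1.271 + (10.72 − 1)/51.29 + (2.979 − 1)/8.054 + (4.325 − 1)/4529 = 1.706
NF = 10 log₁₀(1.706) = 2.32 dB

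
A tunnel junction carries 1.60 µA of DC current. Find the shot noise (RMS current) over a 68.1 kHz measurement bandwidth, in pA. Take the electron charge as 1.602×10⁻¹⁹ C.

I_n = √(2qI·B)
2qI·B = 2 × 1.602×10⁻¹⁹ × 1.60×10⁻⁶ × 6.81×10⁴ = 3.49×10⁻²⁰ A²
I_n = √(3.49×10⁻²⁰) = 1.87×10⁻¹⁰ A = 187 pA

187 pA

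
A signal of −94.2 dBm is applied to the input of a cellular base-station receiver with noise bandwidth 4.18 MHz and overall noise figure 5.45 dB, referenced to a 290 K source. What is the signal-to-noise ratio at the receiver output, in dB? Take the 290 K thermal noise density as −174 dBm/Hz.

8.1 dB

Noise floor: N = −174 + 10 log₁₀(B) + NF
10 log₁₀(4.18×10⁶) = 66.21 dB
N = −174 + 66.21 + 5.45 = −102.34 dBm
SNR = P_sig − N = −94.2 − (−102.34) = 8.14 dB → 8.1 dB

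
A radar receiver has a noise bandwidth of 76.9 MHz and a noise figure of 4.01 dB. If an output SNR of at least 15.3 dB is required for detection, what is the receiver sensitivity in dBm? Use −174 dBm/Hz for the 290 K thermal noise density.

Sensitivity = −174 + 10 log₁₀(B) + NF + SNR_min
= −174 + 78.86 + 4.01 + 15.3
= −75.83 dBm → −75.8 dBm

−75.8 dBm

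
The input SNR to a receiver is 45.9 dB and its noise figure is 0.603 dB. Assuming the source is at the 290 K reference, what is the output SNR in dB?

45.297 dB

By definition F = SNR_in/SNR_out, so in dB: SNR_out = SNR_in − NF
SNR_out = 45.9 − 0.603 = 45.297 dB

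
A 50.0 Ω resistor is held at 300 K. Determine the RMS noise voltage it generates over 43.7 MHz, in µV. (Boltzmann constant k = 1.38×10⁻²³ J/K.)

V_n = √(4kTRB)
4kTRB = 4 × 1.38×10⁻²³ × 300 × 5.00×10¹ × 4.37×10⁷ = 3.62×10⁻¹¹ V²
V_n = √(3.62×10⁻¹¹) = 6.02×10⁻⁶ V = 6.02 µV

6.02 µV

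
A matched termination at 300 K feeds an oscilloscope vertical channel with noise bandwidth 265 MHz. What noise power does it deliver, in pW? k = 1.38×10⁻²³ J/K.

1.10 pW

P_n = kTB = 1.38×10⁻²³ × 300 × 2.65×10⁸ = 1.10×10⁻¹² W = 1.10 pW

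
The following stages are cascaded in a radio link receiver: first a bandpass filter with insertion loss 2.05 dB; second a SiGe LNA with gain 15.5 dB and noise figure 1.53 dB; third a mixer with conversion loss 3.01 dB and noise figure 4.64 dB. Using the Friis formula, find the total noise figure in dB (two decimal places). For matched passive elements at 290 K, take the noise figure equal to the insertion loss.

Convert to linear (a loss of L dB is a gain of −L dB): F_i = 10^(NF_i/10), G_i = 10^(G_i,dB/10)
  Stage 1: F_1 = 10^(2.05/10) = 1.603, G_1 = 10^(−2.05/10) = 0.6237
  Stage 2: F_2 = 10^(1.53/10) = 1.422, G_2 = 10^(15.5/10) = 35.48
  Stage 3: F_3 = 10^(4.64/10) = 2.911, G_3 = 10^(−3.01/10) = 0.5000
Friis cascade:
  F = 1.603 + (1.422 − 1)/0.6237 + (2.911 − 1)/22.13 = 2.367
NF = 10 log₁₀(2.367) = 3.74 dB

3.74 dB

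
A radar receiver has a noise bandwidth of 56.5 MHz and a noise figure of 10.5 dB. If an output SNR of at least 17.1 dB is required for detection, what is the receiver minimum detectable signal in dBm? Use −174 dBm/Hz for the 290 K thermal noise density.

Sensitivity = −174 + 10 log₁₀(B) + NF + SNR_min
= −174 + 77.52 + 10.5 + 17.1
= −68.88 dBm → −68.9 dBm

−68.9 dBm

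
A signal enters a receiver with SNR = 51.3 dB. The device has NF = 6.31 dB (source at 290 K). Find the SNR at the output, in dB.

By definition F = SNR_in/SNR_out, so in dB: SNR_out = SNR_in − NF
SNR_out = 51.3 − 6.31 = 44.99 dB

44.99 dB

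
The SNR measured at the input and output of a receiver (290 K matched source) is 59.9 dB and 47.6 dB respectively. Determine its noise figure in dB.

12.3 dB

NF (dB) = SNR_in(dB) − SNR_out(dB) when the source is at T₀
NF = 59.9 − 47.6 = 12.3 dB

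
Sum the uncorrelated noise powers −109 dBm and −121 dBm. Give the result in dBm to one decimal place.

−108.7 dBm

Convert to linear, add, convert back:
P₁ = 1.26×10⁻¹⁴ W, P₂ = 7.94×10⁻¹⁶ W
P_tot = 1.34×10⁻¹⁴ W → 10 log₁₀(P_tot / 10⁻³) = −108.7 dBm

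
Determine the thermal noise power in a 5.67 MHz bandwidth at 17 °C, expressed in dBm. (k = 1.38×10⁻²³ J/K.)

T = 17 °C + 273.15 = 290.15 K
P_n = kTB = 1.38×10⁻²³ × 290.15 × 5.67×10⁶ = 2.27×10⁻¹⁴ W
In dBm: 10 log₁₀(2.27×10⁻¹⁴ / 10⁻³) = −106.4 dBm

−106.4 dBm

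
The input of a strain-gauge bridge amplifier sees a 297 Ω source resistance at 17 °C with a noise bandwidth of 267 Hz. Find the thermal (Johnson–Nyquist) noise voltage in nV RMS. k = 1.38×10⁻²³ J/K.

35.6 nV

T = 17 °C + 273.15 = 290.15 K
V_n = √(4kTRB)
4kTRB = 4 × 1.38×10⁻²³ × 290.15 × 2.97×10² × 2.67×10² = 1.27×10⁻¹⁵ V²
V_n = √(1.27×10⁻¹⁵) = 3.56×10⁻⁸ V = 35.6 nV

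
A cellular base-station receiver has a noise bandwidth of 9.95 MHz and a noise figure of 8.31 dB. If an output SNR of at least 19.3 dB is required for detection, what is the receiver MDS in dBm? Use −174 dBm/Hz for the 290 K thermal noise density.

Sensitivity = −174 + 10 log₁₀(B) + NF + SNR_min
= −174 + 69.98 + 8.31 + 19.3
= −76.41 dBm → −76.4 dBm

−76.4 dBm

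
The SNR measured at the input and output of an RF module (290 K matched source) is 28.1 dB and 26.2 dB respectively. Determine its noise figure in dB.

NF (dB) = SNR_in(dB) − SNR_out(dB) when the source is at T₀
NF = 28.1 − 26.2 = 1.9 dB

1.9 dB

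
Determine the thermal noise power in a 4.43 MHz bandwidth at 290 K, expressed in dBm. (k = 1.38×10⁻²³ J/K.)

−107.5 dBm

P_n = kTB = 1.38×10⁻²³ × 290 × 4.43×10⁶ = 1.77×10⁻¹⁴ W
In dBm: 10 log₁₀(1.77×10⁻¹⁴ / 10⁻³) = −107.5 dBm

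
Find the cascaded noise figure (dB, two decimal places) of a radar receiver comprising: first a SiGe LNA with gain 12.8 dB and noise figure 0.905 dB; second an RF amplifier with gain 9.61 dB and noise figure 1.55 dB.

Convert to linear (a loss of L dB is a gain of −L dB): F_i = 10^(NF_i/10), G_i = 10^(G_i,dB/10)
  Stage 1: F_1 = 10^(0.905/10) = 1.232, G_1 = 10^(12.8/10) = 19.05
  Stage 2: F_2 = 10^(1.55/10) = 1.429, G_2 = 10^(9.61/10) = 9.141
Friis cascade:
  F = 1.232 + (1.429 − 1)/19.05 = 1.254
NF = 10 log₁₀(1.254) = 0.98 dB

0.98 dB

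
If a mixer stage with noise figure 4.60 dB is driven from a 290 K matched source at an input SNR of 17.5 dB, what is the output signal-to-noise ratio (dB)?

12.90 dB

By definition F = SNR_in/SNR_out, so in dB: SNR_out = SNR_in − NF
SNR_out = 17.5 − 4.60 = 12.90 dB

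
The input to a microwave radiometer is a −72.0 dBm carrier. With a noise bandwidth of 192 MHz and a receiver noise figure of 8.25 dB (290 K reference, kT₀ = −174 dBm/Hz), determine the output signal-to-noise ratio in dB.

10.9 dB

Noise floor: N = −174 + 10 log₁₀(B) + NF
10 log₁₀(1.92×10⁸) = 82.83 dB
N = −174 + 82.83 + 8.25 = −82.92 dBm
SNR = P_sig − N = −72.0 − (−82.92) = 10.92 dB → 10.9 dB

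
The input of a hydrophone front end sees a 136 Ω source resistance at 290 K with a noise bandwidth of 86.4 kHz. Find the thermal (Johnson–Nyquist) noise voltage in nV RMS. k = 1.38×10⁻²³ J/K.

V_n = √(4kTRB)
4kTRB = 4 × 1.38×10⁻²³ × 290 × 1.36×10² × 8.64×10⁴ = 1.88×10⁻¹³ V²
V_n = √(1.88×10⁻¹³) = 4.34×10⁻⁷ V = 434 nV

434 nV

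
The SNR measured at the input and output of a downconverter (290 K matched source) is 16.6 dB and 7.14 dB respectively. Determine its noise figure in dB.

NF (dB) = SNR_in(dB) − SNR_out(dB) when the source is at T₀
NF = 16.6 − 7.14 = 9.46 dB

9.46 dB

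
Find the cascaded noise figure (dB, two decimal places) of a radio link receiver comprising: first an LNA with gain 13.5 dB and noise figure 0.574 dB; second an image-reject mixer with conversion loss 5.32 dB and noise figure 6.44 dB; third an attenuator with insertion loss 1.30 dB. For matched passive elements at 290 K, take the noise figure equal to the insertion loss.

1.29 dB

Convert to linear (a loss of L dB is a gain of −L dB): F_i = 10^(NF_i/10), G_i = 10^(G_i,dB/10)
  Stage 1: F_1 = 10^(0.574/10) = 1.141, G_1 = 10^(13.5/10) = 22.39
  Stage 2: F_2 = 10^(6.44/10) = 4.406, G_2 = 10^(−5.32/10) = 0.2938
  Stage 3: F_3 = 10^(1.30/10) = 1.349, G_3 = 10^(−1.30/10) = 0.7413
Friis cascade:
  F = 1.141 + (4.406 − 1)/22.39 + (1.349 − 1)/6.577 = 1.346
NF = 10 log₁₀(1.346) = 1.29 dB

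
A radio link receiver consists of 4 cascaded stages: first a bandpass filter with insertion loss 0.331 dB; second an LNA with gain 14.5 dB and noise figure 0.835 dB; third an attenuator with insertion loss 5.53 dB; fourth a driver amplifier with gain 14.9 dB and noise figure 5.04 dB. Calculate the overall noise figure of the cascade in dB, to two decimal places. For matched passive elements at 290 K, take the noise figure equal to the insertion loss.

2.32 dB

Convert to linear (a loss of L dB is a gain of −L dB): F_i = 10^(NF_i/10), G_i = 10^(G_i,dB/10)
  Stage 1: F_1 = 10^(0.331/10) = 1.079, G_1 = 10^(−0.331/10) = 0.9266
  Stage 2: F_2 = 10^(0.835/10) = 1.212, G_2 = 10^(14.5/10) = 28.18
  Stage 3: F_3 = 10^(5.53/10) = 3.573, G_3 = 10^(−5.53/10) = 0.2799
  Stage 4: F_4 = 10^(5.04/10) = 3.192, G_4 = 10^(14.9/10) = 30.90
Friis cascade:
  F = 1.079 + (1.212 − 1)/0.9266 + (3.573 − 1)/26.12 + (3.192 − 1)/7.310 = 1.706
NF = 10 log₁₀(1.706) = 2.32 dB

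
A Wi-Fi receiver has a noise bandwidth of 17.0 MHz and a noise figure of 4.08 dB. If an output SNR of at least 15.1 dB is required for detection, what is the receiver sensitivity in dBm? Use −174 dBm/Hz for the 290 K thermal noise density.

−82.5 dBm

Sensitivity = −174 + 10 log₁₀(B) + NF + SNR_min
= −174 + 72.3 + 4.08 + 15.1
= −82.52 dBm → −82.5 dBm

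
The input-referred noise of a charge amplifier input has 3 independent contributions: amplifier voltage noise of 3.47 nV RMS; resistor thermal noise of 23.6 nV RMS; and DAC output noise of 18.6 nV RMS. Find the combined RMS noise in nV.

Uncorrelated sources add in power (mean-square): V_tot = √(ΣV_i²)
V_tot = √[(3.47×10⁻⁹)² + (2.36×10⁻⁸)² + (1.86×10⁻⁸)²] = 3.02×10⁻⁸ V = 30.2 nV

30.2 nV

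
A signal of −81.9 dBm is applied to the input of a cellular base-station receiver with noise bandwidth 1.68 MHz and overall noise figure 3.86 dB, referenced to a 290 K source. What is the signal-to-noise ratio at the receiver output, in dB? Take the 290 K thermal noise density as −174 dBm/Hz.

Noise floor: N = −174 + 10 log₁₀(B) + NF
10 log₁₀(1.68×10⁶) = 62.25 dB
N = −174 + 62.25 + 3.86 = −107.89 dBm
SNR = P_sig − N = −81.9 − (−107.89) = 25.99 dB → 26.0 dB

26.0 dB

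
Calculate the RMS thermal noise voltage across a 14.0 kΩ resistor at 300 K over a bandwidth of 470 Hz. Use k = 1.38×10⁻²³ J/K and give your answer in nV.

330 nV

V_n = √(4kTRB)
4kTRB = 4 × 1.38×10⁻²³ × 300 × 1.40×10⁴ × 4.70×10² = 1.09×10⁻¹³ V²
V_n = √(1.09×10⁻¹³) = 3.30×10⁻⁷ V = 330 nV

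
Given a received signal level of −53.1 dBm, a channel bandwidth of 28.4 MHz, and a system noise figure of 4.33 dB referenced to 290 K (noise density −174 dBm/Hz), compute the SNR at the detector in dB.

Noise floor: N = −174 + 10 log₁₀(B) + NF
10 log₁₀(2.84×10⁷) = 74.53 dB
N = −174 + 74.53 + 4.33 = −95.14 dBm
SNR = P_sig − N = −53.1 − (−95.14) = 42.04 dB → 42.0 dB

42.0 dB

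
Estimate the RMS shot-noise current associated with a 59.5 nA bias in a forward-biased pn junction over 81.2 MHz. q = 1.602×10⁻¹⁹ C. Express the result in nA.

I_n = √(2qI·B)
2qI·B = 2 × 1.602×10⁻¹⁹ × 5.95×10⁻⁸ × 8.12×10⁷ = 1.55×10⁻¹⁸ A²
I_n = √(1.55×10⁻¹⁸) = 1.24×10⁻⁹ A = 1.24 nA

1.24 nA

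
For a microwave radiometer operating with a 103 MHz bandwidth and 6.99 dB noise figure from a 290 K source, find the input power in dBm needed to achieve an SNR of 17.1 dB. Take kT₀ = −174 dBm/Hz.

Sensitivity = −174 + 10 log₁₀(B) + NF + SNR_min
= −174 + 80.13 + 6.99 + 17.1
= −69.78 dBm → −69.8 dBm

−69.8 dBm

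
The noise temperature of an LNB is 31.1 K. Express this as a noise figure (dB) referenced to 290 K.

F = 1 + T_e/T₀ = 1 + 31.1/290 = 1.10724
NF = 10 log₁₀(1.10724) = 0.442 dB

0.442 dB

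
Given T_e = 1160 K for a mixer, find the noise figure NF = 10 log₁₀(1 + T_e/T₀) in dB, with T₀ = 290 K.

6.99 dB

F = 1 + T_e/T₀ = 1 + 1160/290 = 5
NF = 10 log₁₀(5) = 6.99 dB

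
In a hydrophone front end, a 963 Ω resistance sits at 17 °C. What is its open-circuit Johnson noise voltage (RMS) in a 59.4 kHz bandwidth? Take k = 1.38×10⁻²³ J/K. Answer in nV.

T = 17 °C + 273.15 = 290.15 K
V_n = √(4kTRB)
4kTRB = 4 × 1.38×10⁻²³ × 290.15 × 9.63×10² × 5.94×10⁴ = 9.16×10⁻¹³ V²
V_n = √(9.16×10⁻¹³) = 9.57×10⁻⁷ V = 957 nV

957 nV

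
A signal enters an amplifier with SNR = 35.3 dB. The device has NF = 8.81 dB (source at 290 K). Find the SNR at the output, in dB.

26.49 dB

By definition F = SNR_in/SNR_out, so in dB: SNR_out = SNR_in − NF
SNR_out = 35.3 − 8.81 = 26.49 dB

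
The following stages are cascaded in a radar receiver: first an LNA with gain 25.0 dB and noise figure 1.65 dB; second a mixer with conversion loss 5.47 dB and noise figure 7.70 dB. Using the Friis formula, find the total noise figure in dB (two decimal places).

1.70 dB

Convert to linear (a loss of L dB is a gain of −L dB): F_i = 10^(NF_i/10), G_i = 10^(G_i,dB/10)
  Stage 1: F_1 = 10^(1.65/10) = 1.462, G_1 = 10^(25.0/10) = 316.2
  Stage 2: F_2 = 10^(7.70/10) = 5.888, G_2 = 10^(−5.47/10) = 0.2838
Friis cascade:
  F = 1.462 + (5.888 − 1)/316.2 = 1.478
NF = 10 log₁₀(1.478) = 1.70 dB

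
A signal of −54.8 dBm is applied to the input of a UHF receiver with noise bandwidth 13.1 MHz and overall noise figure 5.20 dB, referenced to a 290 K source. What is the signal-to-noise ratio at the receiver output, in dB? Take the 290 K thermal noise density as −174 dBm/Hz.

42.8 dB

Noise floor: N = −174 + 10 log₁₀(B) + NF
10 log₁₀(1.31×10⁷) = 71.17 dB
N = −174 + 71.17 + 5.20 = −97.63 dBm
SNR = P_sig − N = −54.8 − (−97.63) = 42.83 dB → 42.8 dB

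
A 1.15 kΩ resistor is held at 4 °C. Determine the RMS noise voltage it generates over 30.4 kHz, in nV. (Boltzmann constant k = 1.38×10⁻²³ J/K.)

731 nV

T = 4 °C + 273.15 = 277.15 K
V_n = √(4kTRB)
4kTRB = 4 × 1.38×10⁻²³ × 277.15 × 1.15×10³ × 3.04×10⁴ = 5.35×10⁻¹³ V²
V_n = √(5.35×10⁻¹³) = 7.31×10⁻⁷ V = 731 nV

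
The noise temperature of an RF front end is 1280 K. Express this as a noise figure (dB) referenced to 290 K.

7.34 dB

F = 1 + T_e/T₀ = 1 + 1280/290 = 5.41379
NF = 10 log₁₀(5.41379) = 7.34 dB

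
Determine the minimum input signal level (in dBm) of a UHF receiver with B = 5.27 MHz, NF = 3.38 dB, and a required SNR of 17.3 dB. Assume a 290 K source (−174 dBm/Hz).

Sensitivity = −174 + 10 log₁₀(B) + NF + SNR_min
= −174 + 67.22 + 3.38 + 17.3
= −86.10 dBm → −86.1 dBm

−86.1 dBm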